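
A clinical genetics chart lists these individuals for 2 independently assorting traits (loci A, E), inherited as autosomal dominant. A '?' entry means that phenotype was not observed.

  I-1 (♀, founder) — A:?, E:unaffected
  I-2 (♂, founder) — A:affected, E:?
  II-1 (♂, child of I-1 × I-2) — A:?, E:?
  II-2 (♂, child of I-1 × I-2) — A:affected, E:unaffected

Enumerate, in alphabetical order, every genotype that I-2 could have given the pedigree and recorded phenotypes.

A/I-1 ? ·: aa|Aa|AA
A/I-2 aff ·: Aa|AA
A/II-1 ? I-1×I-2: aa|Aa|AA
A/II-2 aff I-1×I-2: Aa|AA
⇒ A over [I-1,I-2,II-1,II-2]: 18 consistent
E/I-1 un ·: ee
E/I-2 ? ·: ee|Ee
E/II-1 ? I-1×I-2: ee|Ee
E/II-2 un I-1×I-2: ee
⇒ E over [I-1,I-2,II-1,II-2]: 3 consistent

I-2 ∈ {AA Ee, AA ee, Aa Ee, Aa ee}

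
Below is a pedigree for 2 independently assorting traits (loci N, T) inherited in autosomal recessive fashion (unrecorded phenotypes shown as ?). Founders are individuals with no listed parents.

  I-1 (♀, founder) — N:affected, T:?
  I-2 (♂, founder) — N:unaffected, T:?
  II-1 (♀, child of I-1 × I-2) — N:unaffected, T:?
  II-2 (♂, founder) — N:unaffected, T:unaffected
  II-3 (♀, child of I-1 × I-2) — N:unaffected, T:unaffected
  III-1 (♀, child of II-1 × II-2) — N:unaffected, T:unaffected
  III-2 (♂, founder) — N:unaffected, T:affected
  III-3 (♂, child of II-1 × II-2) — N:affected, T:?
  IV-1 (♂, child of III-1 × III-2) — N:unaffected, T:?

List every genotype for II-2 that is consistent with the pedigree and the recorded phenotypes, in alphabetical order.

N/I-1 aff ·: nn
N/I-2 un ·: NN|Nn
N/II-1 un I-1×I-2: Nn
N/II-2 un ·: Nn
N/II-3 un I-1×I-2: Nn
N/III-1 un II-1×II-2: NN|Nn
N/III-2 un ·: NN|Nn
N/III-3 aff II-1×II-2: nn
N/IV-1 un III-1×III-2: NN|Nn
⇒ N over [I-1,I-2,II-1,II-2,II-3,III-1,III-2,III-3,IV-1]: 14 consistent
T/I-1 ? ·: TT|Tt|tt
T/I-2 ? ·: TT|Tt|tt
T/II-1 ? I-1×I-2: TT|Tt|tt
T/II-2 un ·: TT|Tt
T/II-3 un I-1×I-2: TT|Tt
T/III-1 un II-1×II-2: TT|Tt
T/III-2 aff ·: tt
T/III-3 ? II-1×II-2: TT|Tt|tt
T/IV-1 ? III-1×III-2: Tt|tt
⇒ T over [I-1,I-2,II-1,II-2,II-3,III-1,III-2,III-3,IV-1]: 223 consistent

II-2 ∈ {Nn TT, Nn Tt}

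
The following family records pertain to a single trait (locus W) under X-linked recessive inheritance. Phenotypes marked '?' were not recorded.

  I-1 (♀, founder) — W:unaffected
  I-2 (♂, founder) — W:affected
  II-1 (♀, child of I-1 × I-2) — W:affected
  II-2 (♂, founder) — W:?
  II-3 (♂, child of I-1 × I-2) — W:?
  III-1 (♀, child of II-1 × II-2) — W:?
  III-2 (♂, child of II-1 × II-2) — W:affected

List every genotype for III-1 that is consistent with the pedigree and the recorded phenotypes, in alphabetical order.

III-1 ∈ {X^WX^w, X^wX^w}

W/I-1 un ·: X^WX^w
W/I-2 aff ·: X^wY
W/II-1 aff I-1×I-2: X^wX^w
W/II-2 ? ·: X^WY|X^wY
W/II-3 ? I-1×I-2: X^WY|X^wY
W/III-1 ? II-1×II-2: X^WX^w|X^wX^w
W/III-2 aff II-1×II-2: X^wY
⇒ W over [I-1,I-2,II-1,II-2,II-3,III-1,III-2]: 4 consistent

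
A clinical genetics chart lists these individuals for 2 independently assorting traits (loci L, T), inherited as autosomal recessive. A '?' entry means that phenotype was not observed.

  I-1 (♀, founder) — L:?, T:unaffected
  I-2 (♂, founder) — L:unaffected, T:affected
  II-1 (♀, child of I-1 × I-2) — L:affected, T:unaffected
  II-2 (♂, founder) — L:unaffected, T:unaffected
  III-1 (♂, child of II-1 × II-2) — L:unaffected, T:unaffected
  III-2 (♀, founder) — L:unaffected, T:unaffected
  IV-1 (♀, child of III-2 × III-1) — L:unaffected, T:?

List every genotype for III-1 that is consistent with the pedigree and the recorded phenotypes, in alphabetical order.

III-1 ∈ {Ll TT, Ll Tt}

L/I-1 ? ·: Ll|ll
L/I-2 un ·: Ll
L/II-1 aff I-1×I-2: ll
L/II-2 un ·: LL|Ll
L/III-1 un II-1×II-2: Ll
L/III-2 un ·: LL|Ll
L/IV-1 un III-2×III-1: LL|Ll
⇒ L over [I-1,I-2,II-1,II-2,III-1,III-2,IV-1]: 16 consistent
T/I-1 un ·: TT|Tt
T/I-2 aff ·: tt
T/II-1 un I-1×I-2: Tt
T/II-2 un ·: TT|Tt
T/III-1 un II-1×II-2: TT|Tt
T/III-2 un ·: TT|Tt
T/IV-1 ? III-2×III-1: TT|Tt|tt
⇒ T over [I-1,I-2,II-1,II-2,III-1,III-2,IV-1]: 32 consistent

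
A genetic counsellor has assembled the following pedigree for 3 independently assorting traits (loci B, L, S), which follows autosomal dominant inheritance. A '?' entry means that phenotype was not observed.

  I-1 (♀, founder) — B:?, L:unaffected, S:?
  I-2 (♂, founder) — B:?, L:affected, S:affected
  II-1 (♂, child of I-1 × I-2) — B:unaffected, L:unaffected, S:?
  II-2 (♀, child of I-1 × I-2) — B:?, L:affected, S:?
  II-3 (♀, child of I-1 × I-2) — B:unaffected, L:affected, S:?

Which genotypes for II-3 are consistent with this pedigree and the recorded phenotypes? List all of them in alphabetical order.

II-3 ∈ {bb Ll SS, bb Ll Ss, bb Ll ss}

B/I-1 ? ·: bb|Bb
B/I-2 ? ·: bb|Bb
B/II-1 un I-1×I-2: bb
B/II-2 ? I-1×I-2: bb|Bb|BB
B/II-3 un I-1×I-2: bb
⇒ B over [I-1,I-2,II-1,II-2,II-3]: 8 consistent
L/I-1 un ·: ll
L/I-2 aff ·: Ll
L/II-1 un I-1×I-2: ll
L/II-2 aff I-1×I-2: Ll
L/II-3 aff I-1×I-2: Ll
⇒ L over [I-1,I-2,II-1,II-2,II-3]: 1 consistent
S/I-1 ? ·: ss|Ss|SS
S/I-2 aff ·: Ss|SS
S/II-1 ? I-1×I-2: ss|Ss|SS
S/II-2 ? I-1×I-2: ss|Ss|SS
S/II-3 ? I-1×I-2: ss|Ss|SS
⇒ S over [I-1,I-2,II-1,II-2,II-3]: 53 consistent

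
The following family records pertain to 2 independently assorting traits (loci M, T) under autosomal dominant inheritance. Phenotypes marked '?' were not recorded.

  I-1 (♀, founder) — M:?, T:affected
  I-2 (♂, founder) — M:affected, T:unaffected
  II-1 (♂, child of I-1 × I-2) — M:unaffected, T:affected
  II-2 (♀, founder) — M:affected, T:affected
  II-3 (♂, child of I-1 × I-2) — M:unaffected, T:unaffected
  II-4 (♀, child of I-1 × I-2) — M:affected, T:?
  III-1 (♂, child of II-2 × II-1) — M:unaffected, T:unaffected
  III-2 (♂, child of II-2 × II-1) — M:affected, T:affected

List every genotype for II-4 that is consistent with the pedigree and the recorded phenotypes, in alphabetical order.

M/I-1 ? ·: mm|Mm
M/I-2 aff ·: Mm
M/II-1 un I-1×I-2: mm
M/II-2 aff ·: Mm
M/II-3 un I-1×I-2: mm
M/II-4 aff I-1×I-2: Mm|MM
M/III-1 un II-2×II-1: mm
M/III-2 aff II-2×II-1: Mm
⇒ M over [I-1,I-2,II-1,II-2,II-3,II-4,III-1,III-2]: 3 consistent
T/I-1 aff ·: Tt
T/I-2 un ·: tt
T/II-1 aff I-1×I-2: Tt
T/II-2 aff ·: Tt
T/II-3 un I-1×I-2: tt
T/II-4 ? I-1×I-2: tt|Tt
T/III-1 un II-2×II-1: tt
T/III-2 aff II-2×II-1: Tt|TT
⇒ T over [I-1,I-2,II-1,II-2,II-3,II-4,III-1,III-2]: 4 consistent

II-4 ∈ {MM Tt, MM tt, Mm Tt, Mm tt}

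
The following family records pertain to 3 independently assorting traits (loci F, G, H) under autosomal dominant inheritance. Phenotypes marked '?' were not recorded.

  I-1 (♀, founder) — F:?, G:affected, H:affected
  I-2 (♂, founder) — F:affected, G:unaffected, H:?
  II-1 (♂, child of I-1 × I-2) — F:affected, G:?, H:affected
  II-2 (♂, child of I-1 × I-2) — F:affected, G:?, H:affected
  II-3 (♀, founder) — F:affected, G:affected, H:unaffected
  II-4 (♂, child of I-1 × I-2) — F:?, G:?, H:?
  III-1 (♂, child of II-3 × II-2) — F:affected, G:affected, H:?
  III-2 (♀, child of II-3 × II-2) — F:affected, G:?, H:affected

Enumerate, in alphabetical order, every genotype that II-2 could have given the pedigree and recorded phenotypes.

II-2 ∈ {FF Gg HH, FF Gg Hh, FF gg HH, FF gg Hh, Ff Gg HH, Ff Gg Hh, Ff gg HH, Ff gg Hh}

F/I-1 ? ·: ff|Ff|FF
F/I-2 aff ·: Ff|FF
F/II-1 aff I-1×I-2: Ff|FF
F/II-2 aff I-1×I-2: Ff|FF
F/II-3 aff ·: Ff|FF
F/II-4 ? I-1×I-2: ff|Ff|FF
F/III-1 aff II-3×II-2: Ff|FF
F/III-2 aff II-3×II-2: Ff|FF
⇒ F over [I-1,I-2,II-1,II-2,II-3,II-4,III-1,III-2]: 211 consistent
G/I-1 aff ·: Gg|GG
G/I-2 un ·: gg
G/II-1 ? I-1×I-2: gg|Gg
G/II-2 ? I-1×I-2: gg|Gg
G/II-3 aff ·: Gg|GG
G/II-4 ? I-1×I-2: gg|Gg
G/III-1 aff II-3×II-2: Gg|GG
G/III-2 ? II-3×II-2: gg|Gg|GG
⇒ G over [I-1,I-2,II-1,II-2,II-3,II-4,III-1,III-2]: 62 consistent
H/I-1 aff ·: Hh|HH
H/I-2 ? ·: hh|Hh|HH
H/II-1 aff I-1×I-2: Hh|HH
H/II-2 aff I-1×I-2: Hh|HH
H/II-3 un ·: hh
H/II-4 ? I-1×I-2: hh|Hh|HH
H/III-1 ? II-3×II-2: hh|Hh
H/III-2 aff II-3×II-2: Hh
⇒ H over [I-1,I-2,II-1,II-2,II-3,II-4,III-1,III-2]: 49 consistent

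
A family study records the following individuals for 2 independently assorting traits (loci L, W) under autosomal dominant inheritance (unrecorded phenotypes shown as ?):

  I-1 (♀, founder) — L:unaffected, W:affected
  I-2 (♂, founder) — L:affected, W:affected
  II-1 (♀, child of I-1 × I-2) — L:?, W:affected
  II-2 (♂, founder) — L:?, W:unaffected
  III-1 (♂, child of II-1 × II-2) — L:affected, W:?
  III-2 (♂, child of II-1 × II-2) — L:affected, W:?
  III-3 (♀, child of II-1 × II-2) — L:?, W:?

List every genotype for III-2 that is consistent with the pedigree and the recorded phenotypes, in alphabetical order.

L/I-1 un ·: ll
L/I-2 aff ·: Ll|LL
L/II-1 ? I-1×I-2: ll|Ll
L/II-2 ? ·: ll|Ll|LL
L/III-1 aff II-1×II-2: Ll|LL
L/III-2 aff II-1×II-2: Ll|LL
L/III-3 ? II-1×II-2: ll|Ll|LL
⇒ L over [I-1,I-2,II-1,II-2,III-1,III-2,III-3]: 47 consistent
W/I-1 aff ·: Ww|WW
W/I-2 aff ·: Ww|WW
W/II-1 aff I-1×I-2: Ww|WW
W/II-2 un ·: ww
W/III-1 ? II-1×II-2: ww|Ww
W/III-2 ? II-1×II-2: ww|Ww
W/III-3 ? II-1×II-2: ww|Ww
⇒ W over [I-1,I-2,II-1,II-2,III-1,III-2,III-3]: 28 consistent

III-2 ∈ {LL Ww, LL ww, Ll Ww, Ll ww}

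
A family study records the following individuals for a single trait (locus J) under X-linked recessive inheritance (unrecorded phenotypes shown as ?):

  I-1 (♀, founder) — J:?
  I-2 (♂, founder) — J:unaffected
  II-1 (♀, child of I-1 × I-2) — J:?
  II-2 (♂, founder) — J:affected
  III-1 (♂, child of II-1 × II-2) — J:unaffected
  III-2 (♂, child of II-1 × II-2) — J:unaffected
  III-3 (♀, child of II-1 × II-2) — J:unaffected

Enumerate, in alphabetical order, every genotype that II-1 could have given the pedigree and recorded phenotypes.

J/I-1 ? ·: X^JX^J|X^JX^j|X^jX^j
J/I-2 un ·: X^JY
J/II-1 ? I-1×I-2: X^JX^J|X^JX^j
J/II-2 aff ·: X^jY
J/III-1 un II-1×II-2: X^JY
J/III-2 un II-1×II-2: X^JY
J/III-3 un II-1×II-2: X^JX^j
⇒ J over [I-1,I-2,II-1,II-2,III-1,III-2,III-3]: 4 consistent

II-1 ∈ {X^JX^J, X^JX^j}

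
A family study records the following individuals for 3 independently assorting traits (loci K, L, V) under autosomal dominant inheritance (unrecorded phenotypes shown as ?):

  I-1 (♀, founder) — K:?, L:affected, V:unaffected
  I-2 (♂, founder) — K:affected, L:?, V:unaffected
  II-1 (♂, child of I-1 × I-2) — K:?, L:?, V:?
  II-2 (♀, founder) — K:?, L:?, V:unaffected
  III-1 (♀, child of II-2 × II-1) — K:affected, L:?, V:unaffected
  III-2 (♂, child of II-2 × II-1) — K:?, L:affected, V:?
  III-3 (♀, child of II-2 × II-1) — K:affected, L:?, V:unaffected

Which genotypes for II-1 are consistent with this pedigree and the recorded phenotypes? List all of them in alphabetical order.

K/I-1 ? ·: kk|Kk|KK
K/I-2 aff ·: Kk|KK
K/II-1 ? I-1×I-2: kk|Kk|KK
K/II-2 ? ·: kk|Kk|KK
K/III-1 aff II-2×II-1: Kk|KK
K/III-2 ? II-2×II-1: kk|Kk|KK
K/III-3 aff II-2×II-1: Kk|KK
⇒ K over [I-1,I-2,II-1,II-2,III-1,III-2,III-3]: 156 consistent
L/I-1 aff ·: Ll|LL
L/I-2 ? ·: ll|Ll|LL
L/II-1 ? I-1×I-2: ll|Ll|LL
L/II-2 ? ·: ll|Ll|LL
L/III-1 ? II-2×II-1: ll|Ll|LL
L/III-2 aff II-2×II-1: Ll|LL
L/III-3 ? II-2×II-1: ll|Ll|LL
⇒ L over [I-1,I-2,II-1,II-2,III-1,III-2,III-3]: 200 consistent
V/I-1 un ·: vv
V/I-2 un ·: vv
V/II-1 ? I-1×I-2: vv
V/II-2 un ·: vv
V/III-1 un II-2×II-1: vv
V/III-2 ? II-2×II-1: vv
V/III-3 un II-2×II-1: vv
⇒ V over [I-1,I-2,II-1,II-2,III-1,III-2,III-3]: 1 consistent

II-1 ∈ {KK LL vv, KK Ll vv, KK ll vv, Kk LL vv, Kk Ll vv, Kk ll vv, kk LL vv, kk Ll vv, kk ll vv}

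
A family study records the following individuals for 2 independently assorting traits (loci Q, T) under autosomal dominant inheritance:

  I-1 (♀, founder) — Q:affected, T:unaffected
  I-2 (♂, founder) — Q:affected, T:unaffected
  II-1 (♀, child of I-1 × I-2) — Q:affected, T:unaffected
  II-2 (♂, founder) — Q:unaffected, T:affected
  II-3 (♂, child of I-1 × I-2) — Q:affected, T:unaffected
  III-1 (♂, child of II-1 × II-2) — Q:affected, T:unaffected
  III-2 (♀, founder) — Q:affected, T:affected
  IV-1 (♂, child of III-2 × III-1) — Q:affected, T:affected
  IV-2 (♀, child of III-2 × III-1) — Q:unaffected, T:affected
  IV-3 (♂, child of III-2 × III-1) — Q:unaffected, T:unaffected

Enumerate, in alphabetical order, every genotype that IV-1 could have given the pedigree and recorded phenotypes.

IV-1 ∈ {QQ Tt, Qq Tt}

Q/I-1 aff ·: Qq|QQ
Q/I-2 aff ·: Qq|QQ
Q/II-1 aff I-1×I-2: Qq|QQ
Q/II-2 un ·: qq
Q/II-3 aff I-1×I-2: Qq|QQ
Q/III-1 aff II-1×II-2: Qq
Q/III-2 aff ·: Qq
Q/IV-1 aff III-2×III-1: Qq|QQ
Q/IV-2 un III-2×III-1: qq
Q/IV-3 un III-2×III-1: qq
⇒ Q over [I-1,I-2,II-1,II-2,II-3,III-1,III-2,IV-1,IV-2,IV-3]: 26 consistent
T/I-1 un ·: tt
T/I-2 un ·: tt
T/II-1 un I-1×I-2: tt
T/II-2 aff ·: Tt
T/II-3 un I-1×I-2: tt
T/III-1 un II-1×II-2: tt
T/III-2 aff ·: Tt
T/IV-1 aff III-2×III-1: Tt
T/IV-2 aff III-2×III-1: Tt
T/IV-3 un III-2×III-1: tt
⇒ T over [I-1,I-2,II-1,II-2,II-3,III-1,III-2,IV-1,IV-2,IV-3]: 1 consistent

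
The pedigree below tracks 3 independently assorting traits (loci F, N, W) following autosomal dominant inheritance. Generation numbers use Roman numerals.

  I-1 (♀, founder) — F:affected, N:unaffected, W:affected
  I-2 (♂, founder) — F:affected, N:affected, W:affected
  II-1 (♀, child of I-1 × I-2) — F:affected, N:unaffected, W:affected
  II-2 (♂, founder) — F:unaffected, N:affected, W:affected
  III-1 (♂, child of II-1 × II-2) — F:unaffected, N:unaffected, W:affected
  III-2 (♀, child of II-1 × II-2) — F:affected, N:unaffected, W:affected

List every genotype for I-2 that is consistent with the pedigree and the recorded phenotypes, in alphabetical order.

F/I-1 aff ·: Ff|FF
F/I-2 aff ·: Ff|FF
F/II-1 aff I-1×I-2: Ff
F/II-2 un ·: ff
F/III-1 un II-1×II-2: ff
F/III-2 aff II-1×II-2: Ff
⇒ F over [I-1,I-2,II-1,II-2,III-1,III-2]: 3 consistent
N/I-1 un ·: nn
N/I-2 aff ·: Nn
N/II-1 un I-1×I-2: nn
N/II-2 aff ·: Nn
N/III-1 un II-1×II-2: nn
N/III-2 un II-1×II-2: nn
⇒ N over [I-1,I-2,II-1,II-2,III-1,III-2]: 1 consistent
W/I-1 aff ·: Ww|WW
W/I-2 aff ·: Ww|WW
W/II-1 aff I-1×I-2: Ww|WW
W/II-2 aff ·: Ww|WW
W/III-1 aff II-1×II-2: Ww|WW
W/III-2 aff II-1×II-2: Ww|WW
⇒ W over [I-1,I-2,II-1,II-2,III-1,III-2]: 44 consistent

I-2 ∈ {FF Nn WW, FF Nn Ww, Ff Nn WW, Ff Nn Ww}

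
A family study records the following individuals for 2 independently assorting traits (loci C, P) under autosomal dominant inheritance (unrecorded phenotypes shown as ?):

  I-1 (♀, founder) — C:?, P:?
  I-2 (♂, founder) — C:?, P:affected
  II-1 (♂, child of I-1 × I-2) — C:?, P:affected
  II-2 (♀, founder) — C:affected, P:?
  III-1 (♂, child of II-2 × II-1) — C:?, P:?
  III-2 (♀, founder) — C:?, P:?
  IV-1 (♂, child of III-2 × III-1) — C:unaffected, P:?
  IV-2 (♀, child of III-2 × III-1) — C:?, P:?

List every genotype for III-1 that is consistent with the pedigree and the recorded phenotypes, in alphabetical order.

C/I-1 ? ·: cc|Cc|CC
C/I-2 ? ·: cc|Cc|CC
C/II-1 ? I-1×I-2: cc|Cc|CC
C/II-2 aff ·: Cc|CC
C/III-1 ? II-2×II-1: cc|Cc
C/III-2 ? ·: cc|Cc
C/IV-1 un III-2×III-1: cc
C/IV-2 ? III-2×III-1: cc|Cc|CC
⇒ C over [I-1,I-2,II-1,II-2,III-1,III-2,IV-1,IV-2]: 163 consistent
P/I-1 ? ·: pp|Pp|PP
P/I-2 aff ·: Pp|PP
P/II-1 aff I-1×I-2: Pp|PP
P/II-2 ? ·: pp|Pp|PP
P/III-1 ? II-2×II-1: pp|Pp|PP
P/III-2 ? ·: pp|Pp|PP
P/IV-1 ? III-2×III-1: pp|Pp|PP
P/IV-2 ? III-2×III-1: pp|Pp|PP
⇒ P over [I-1,I-2,II-1,II-2,III-1,III-2,IV-1,IV-2]: 559 consistent

III-1 ∈ {Cc PP, Cc Pp, Cc pp, cc PP, cc Pp, cc pp}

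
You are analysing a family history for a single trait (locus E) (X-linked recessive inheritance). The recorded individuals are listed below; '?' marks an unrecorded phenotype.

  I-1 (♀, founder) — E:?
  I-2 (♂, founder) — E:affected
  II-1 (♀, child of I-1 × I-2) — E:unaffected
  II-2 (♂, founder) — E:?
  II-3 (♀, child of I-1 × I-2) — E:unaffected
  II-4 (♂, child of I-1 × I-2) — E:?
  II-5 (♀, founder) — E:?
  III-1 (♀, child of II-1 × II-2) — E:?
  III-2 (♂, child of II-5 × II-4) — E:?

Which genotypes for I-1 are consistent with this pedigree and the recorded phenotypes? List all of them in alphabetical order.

I-1 ∈ {X^EX^E, X^EX^e}

E/I-1 ? ·: X^EX^E|X^EX^e
E/I-2 aff ·: X^eY
E/II-1 un I-1×I-2: X^EX^e
E/II-2 ? ·: X^EY|X^eY
E/II-3 un I-1×I-2: X^EX^e
E/II-4 ? I-1×I-2: X^EY|X^eY
E/II-5 ? ·: X^EX^E|X^EX^e|X^eX^e
E/III-1 ? II-1×II-2: X^EX^E|X^EX^e|X^eX^e
E/III-2 ? II-5×II-4: X^EY|X^eY
⇒ E over [I-1,I-2,II-1,II-2,II-3,II-4,II-5,III-1,III-2]: 48 consistent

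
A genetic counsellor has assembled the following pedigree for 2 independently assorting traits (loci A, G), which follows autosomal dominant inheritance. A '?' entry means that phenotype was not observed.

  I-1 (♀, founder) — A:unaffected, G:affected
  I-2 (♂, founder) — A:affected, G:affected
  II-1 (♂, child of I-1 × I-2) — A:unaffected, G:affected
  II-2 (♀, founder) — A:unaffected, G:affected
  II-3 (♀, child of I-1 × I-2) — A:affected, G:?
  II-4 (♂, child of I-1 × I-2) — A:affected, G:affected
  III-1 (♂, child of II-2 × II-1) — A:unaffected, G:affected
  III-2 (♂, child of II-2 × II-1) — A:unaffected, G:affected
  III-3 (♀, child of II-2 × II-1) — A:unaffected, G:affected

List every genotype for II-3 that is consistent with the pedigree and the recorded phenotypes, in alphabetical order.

A/I-1 un ·: aa
A/I-2 aff ·: Aa
A/II-1 un I-1×I-2: aa
A/II-2 un ·: aa
A/II-3 aff I-1×I-2: Aa
A/II-4 aff I-1×I-2: Aa
A/III-1 un II-2×II-1: aa
A/III-2 un II-2×II-1: aa
A/III-3 un II-2×II-1: aa
⇒ A over [I-1,I-2,II-1,II-2,II-3,II-4,III-1,III-2,III-3]: 1 consistent
G/I-1 aff ·: Gg|GG
G/I-2 aff ·: Gg|GG
G/II-1 aff I-1×I-2: Gg|GG
G/II-2 aff ·: Gg|GG
G/II-3 ? I-1×I-2: gg|Gg|GG
G/II-4 aff I-1×I-2: Gg|GG
G/III-1 aff II-2×II-1: Gg|GG
G/III-2 aff II-2×II-1: Gg|GG
G/III-3 aff II-2×II-1: Gg|GG
⇒ G over [I-1,I-2,II-1,II-2,II-3,II-4,III-1,III-2,III-3]: 359 consistent

II-3 ∈ {Aa GG, Aa Gg, Aa gg}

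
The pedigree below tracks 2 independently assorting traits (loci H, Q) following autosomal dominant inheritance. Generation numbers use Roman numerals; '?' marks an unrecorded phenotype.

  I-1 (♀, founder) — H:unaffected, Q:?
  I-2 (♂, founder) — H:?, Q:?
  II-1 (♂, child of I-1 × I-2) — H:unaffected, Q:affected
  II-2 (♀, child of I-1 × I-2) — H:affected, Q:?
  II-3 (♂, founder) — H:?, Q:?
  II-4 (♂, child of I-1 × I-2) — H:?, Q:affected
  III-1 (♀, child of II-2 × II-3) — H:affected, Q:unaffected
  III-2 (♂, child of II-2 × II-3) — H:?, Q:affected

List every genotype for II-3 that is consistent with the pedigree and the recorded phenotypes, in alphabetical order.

H/I-1 un ·: hh
H/I-2 ? ·: Hh
H/II-1 un I-1×I-2: hh
H/II-2 aff I-1×I-2: Hh
H/II-3 ? ·: hh|Hh|HH
H/II-4 ? I-1×I-2: hh|Hh
H/III-1 aff II-2×II-3: Hh|HH
H/III-2 ? II-2×II-3: hh|Hh|HH
⇒ H over [I-1,I-2,II-1,II-2,II-3,II-4,III-1,III-2]: 24 consistent
Q/I-1 ? ·: qq|Qq|QQ
Q/I-2 ? ·: qq|Qq|QQ
Q/II-1 aff I-1×I-2: Qq|QQ
Q/II-2 ? I-1×I-2: qq|Qq
Q/II-3 ? ·: qq|Qq
Q/II-4 aff I-1×I-2: Qq|QQ
Q/III-1 un II-2×II-3: qq
Q/III-2 aff II-2×II-3: Qq|QQ
⇒ Q over [I-1,I-2,II-1,II-2,II-3,II-4,III-1,III-2]: 54 consistent

II-3 ∈ {HH Qq, HH qq, Hh Qq, Hh qq, hh Qq, hh qq}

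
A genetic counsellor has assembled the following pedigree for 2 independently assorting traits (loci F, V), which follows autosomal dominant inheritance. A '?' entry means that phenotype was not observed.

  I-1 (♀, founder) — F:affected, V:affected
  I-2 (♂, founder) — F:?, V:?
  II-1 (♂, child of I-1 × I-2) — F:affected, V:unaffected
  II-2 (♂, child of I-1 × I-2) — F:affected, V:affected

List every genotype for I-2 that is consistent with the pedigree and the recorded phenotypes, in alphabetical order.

F/I-1 aff ·: Ff|FF
F/I-2 ? ·: ff|Ff|FF
F/II-1 aff I-1×I-2: Ff|FF
F/II-2 aff I-1×I-2: Ff|FF
⇒ F over [I-1,I-2,II-1,II-2]: 15 consistent
V/I-1 aff ·: Vv
V/I-2 ? ·: vv|Vv
V/II-1 un I-1×I-2: vv
V/II-2 aff I-1×I-2: Vv|VV
⇒ V over [I-1,I-2,II-1,II-2]: 3 consistent

I-2 ∈ {FF Vv, FF vv, Ff Vv, Ff vv, ff Vv, ff vv}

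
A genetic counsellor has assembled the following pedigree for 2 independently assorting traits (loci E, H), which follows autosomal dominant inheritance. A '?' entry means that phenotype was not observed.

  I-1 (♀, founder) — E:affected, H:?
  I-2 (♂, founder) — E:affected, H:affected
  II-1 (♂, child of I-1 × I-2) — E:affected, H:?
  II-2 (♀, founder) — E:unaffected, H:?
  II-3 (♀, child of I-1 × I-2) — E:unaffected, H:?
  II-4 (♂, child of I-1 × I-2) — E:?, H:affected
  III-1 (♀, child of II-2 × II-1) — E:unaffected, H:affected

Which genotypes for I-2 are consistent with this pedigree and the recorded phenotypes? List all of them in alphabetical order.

E/I-1 aff ·: Ee
E/I-2 aff ·: Ee
E/II-1 aff I-1×I-2: Ee
E/II-2 un ·: ee
E/II-3 un I-1×I-2: ee
E/II-4 ? I-1×I-2: ee|Ee|EE
E/III-1 un II-2×II-1: ee
⇒ E over [I-1,I-2,II-1,II-2,II-3,II-4,III-1]: 3 consistent
H/I-1 ? ·: hh|Hh|HH
H/I-2 aff ·: Hh|HH
H/II-1 ? I-1×I-2: hh|Hh|HH
H/II-2 ? ·: hh|Hh|HH
H/II-3 ? I-1×I-2: hh|Hh|HH
H/II-4 aff I-1×I-2: Hh|HH
H/III-1 aff II-2×II-1: Hh|HH
⇒ H over [I-1,I-2,II-1,II-2,II-3,II-4,III-1]: 161 consistent

I-2 ∈ {Ee HH, Ee Hh}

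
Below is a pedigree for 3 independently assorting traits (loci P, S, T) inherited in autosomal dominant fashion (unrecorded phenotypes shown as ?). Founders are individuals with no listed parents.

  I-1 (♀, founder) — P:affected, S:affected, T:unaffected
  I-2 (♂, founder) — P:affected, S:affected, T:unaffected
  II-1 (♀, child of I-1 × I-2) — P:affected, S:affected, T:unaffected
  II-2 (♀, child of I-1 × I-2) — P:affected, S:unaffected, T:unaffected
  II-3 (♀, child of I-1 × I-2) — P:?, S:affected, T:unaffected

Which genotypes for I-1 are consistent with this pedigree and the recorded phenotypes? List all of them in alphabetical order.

P/I-1 aff ·: Pp|PP
P/I-2 aff ·: Pp|PP
P/II-1 aff I-1×I-2: Pp|PP
P/II-2 aff I-1×I-2: Pp|PP
P/II-3 ? I-1×I-2: pp|Pp|PP
⇒ P over [I-1,I-2,II-1,II-2,II-3]: 29 consistent
S/I-1 aff ·: Ss
S/I-2 aff ·: Ss
S/II-1 aff I-1×I-2: Ss|SS
S/II-2 un I-1×I-2: ss
S/II-3 aff I-1×I-2: Ss|SS
⇒ S over [I-1,I-2,II-1,II-2,II-3]: 4 consistent
T/I-1 un ·: tt
T/I-2 un ·: tt
T/II-1 un I-1×I-2: tt
T/II-2 un I-1×I-2: tt
T/II-3 un I-1×I-2: tt
⇒ T over [I-1,I-2,II-1,II-2,II-3]: 1 consistent

I-1 ∈ {PP Ss tt, Pp Ss tt}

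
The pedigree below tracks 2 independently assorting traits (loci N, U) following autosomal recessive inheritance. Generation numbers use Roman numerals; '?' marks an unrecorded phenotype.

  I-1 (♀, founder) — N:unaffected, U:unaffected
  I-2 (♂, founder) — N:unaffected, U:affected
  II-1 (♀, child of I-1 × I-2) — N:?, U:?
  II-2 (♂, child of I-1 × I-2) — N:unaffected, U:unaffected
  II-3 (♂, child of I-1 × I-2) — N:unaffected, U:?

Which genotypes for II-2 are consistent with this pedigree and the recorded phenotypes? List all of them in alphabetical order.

II-2 ∈ {NN Uu, Nn Uu}

N/I-1 un ·: NN|Nn
N/I-2 un ·: NN|Nn
N/II-1 ? I-1×I-2: NN|Nn|nn
N/II-2 un I-1×I-2: NN|Nn
N/II-3 un I-1×I-2: NN|Nn
⇒ N over [I-1,I-2,II-1,II-2,II-3]: 29 consistent
U/I-1 un ·: UU|Uu
U/I-2 aff ·: uu
U/II-1 ? I-1×I-2: Uu|uu
U/II-2 un I-1×I-2: Uu
U/II-3 ? I-1×I-2: Uu|uu
⇒ U over [I-1,I-2,II-1,II-2,II-3]: 5 consistent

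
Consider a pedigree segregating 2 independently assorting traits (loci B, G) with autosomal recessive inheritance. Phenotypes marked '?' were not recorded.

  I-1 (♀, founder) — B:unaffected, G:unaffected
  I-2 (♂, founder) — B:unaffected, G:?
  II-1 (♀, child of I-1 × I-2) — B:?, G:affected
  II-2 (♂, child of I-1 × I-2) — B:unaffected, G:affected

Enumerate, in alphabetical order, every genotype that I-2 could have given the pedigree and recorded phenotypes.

I-2 ∈ {BB Gg, BB gg, Bb Gg, Bb gg}

B/I-1 un ·: BB|Bb
B/I-2 un ·: BB|Bb
B/II-1 ? I-1×I-2: BB|Bb|bb
B/II-2 un I-1×I-2: BB|Bb
⇒ B over [I-1,I-2,II-1,II-2]: 15 consistent
G/I-1 un ·: Gg
G/I-2 ? ·: Gg|gg
G/II-1 aff I-1×I-2: gg
G/II-2 aff I-1×I-2: gg
⇒ G over [I-1,I-2,II-1,II-2]: 2 consistent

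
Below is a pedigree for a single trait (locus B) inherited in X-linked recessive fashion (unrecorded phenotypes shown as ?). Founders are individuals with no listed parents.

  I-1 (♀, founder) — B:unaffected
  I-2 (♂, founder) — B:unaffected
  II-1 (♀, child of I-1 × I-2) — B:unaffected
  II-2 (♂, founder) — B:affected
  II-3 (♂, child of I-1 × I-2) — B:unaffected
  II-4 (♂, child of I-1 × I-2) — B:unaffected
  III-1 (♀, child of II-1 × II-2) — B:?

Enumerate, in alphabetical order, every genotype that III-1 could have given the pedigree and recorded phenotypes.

III-1 ∈ {X^BX^b, X^bX^b}

B/I-1 un ·: X^BX^B|X^BX^b
B/I-2 un ·: X^BY
B/II-1 un I-1×I-2: X^BX^B|X^BX^b
B/II-2 aff ·: X^bY
B/II-3 un I-1×I-2: X^BY
B/II-4 un I-1×I-2: X^BY
B/III-1 ? II-1×II-2: X^BX^b|X^bX^b
⇒ B over [I-1,I-2,II-1,II-2,II-3,II-4,III-1]: 4 consistent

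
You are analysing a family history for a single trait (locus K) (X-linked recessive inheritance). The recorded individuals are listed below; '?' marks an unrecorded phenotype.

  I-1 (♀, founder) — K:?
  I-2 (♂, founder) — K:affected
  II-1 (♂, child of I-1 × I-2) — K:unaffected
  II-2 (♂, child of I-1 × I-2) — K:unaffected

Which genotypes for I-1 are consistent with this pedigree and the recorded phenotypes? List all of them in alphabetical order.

K/I-1 ? ·: X^KX^K|X^KX^k
K/I-2 aff ·: X^kY
K/II-1 un I-1×I-2: X^KY
K/II-2 un I-1×I-2: X^KY
⇒ K over [I-1,I-2,II-1,II-2]: 2 consistent

I-1 ∈ {X^KX^K, X^KX^k}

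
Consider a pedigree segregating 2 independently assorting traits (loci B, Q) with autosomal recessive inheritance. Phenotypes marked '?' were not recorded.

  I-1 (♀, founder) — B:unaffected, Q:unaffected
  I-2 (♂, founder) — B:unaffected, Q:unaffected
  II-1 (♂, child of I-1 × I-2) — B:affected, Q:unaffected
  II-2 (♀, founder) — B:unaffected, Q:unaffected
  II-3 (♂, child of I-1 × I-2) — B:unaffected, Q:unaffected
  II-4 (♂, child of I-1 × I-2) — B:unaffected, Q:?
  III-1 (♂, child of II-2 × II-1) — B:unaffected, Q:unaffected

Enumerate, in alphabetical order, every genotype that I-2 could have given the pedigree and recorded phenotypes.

B/I-1 un ·: Bb
B/I-2 un ·: Bb
B/II-1 aff I-1×I-2: bb
B/II-2 un ·: BB|Bb
B/II-3 un I-1×I-2: BB|Bb
B/II-4 un I-1×I-2: BB|Bb
B/III-1 un II-2×II-1: Bb
⇒ B over [I-1,I-2,II-1,II-2,II-3,II-4,III-1]: 8 consistent
Q/I-1 un ·: QQ|Qq
Q/I-2 un ·: QQ|Qq
Q/II-1 un I-1×I-2: QQ|Qq
Q/II-2 un ·: QQ|Qq
Q/II-3 un I-1×I-2: QQ|Qq
Q/II-4 ? I-1×I-2: QQ|Qq|qq
Q/III-1 un II-2×II-1: QQ|Qq
⇒ Q over [I-1,I-2,II-1,II-2,II-3,II-4,III-1]: 101 consistent

I-2 ∈ {Bb QQ, Bb Qq}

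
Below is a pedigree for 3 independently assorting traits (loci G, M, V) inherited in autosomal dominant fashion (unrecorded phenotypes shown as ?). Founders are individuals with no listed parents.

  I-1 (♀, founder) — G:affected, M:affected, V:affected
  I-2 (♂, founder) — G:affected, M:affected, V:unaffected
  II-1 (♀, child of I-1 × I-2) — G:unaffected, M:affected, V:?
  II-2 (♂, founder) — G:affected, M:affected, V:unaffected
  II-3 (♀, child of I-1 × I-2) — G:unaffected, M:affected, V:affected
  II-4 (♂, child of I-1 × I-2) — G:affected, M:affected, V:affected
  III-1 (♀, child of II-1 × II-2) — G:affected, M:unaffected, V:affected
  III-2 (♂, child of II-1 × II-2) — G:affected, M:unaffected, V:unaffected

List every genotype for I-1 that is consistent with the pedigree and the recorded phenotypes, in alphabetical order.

I-1 ∈ {Gg MM VV, Gg MM Vv, Gg Mm VV, Gg Mm Vv}

G/I-1 aff ·: Gg
G/I-2 aff ·: Gg
G/II-1 un I-1×I-2: gg
G/II-2 aff ·: Gg|GG
G/II-3 un I-1×I-2: gg
G/II-4 aff I-1×I-2: Gg|GG
G/III-1 aff II-1×II-2: Gg
G/III-2 aff II-1×II-2: Gg
⇒ G over [I-1,I-2,II-1,II-2,II-3,II-4,III-1,III-2]: 4 consistent
M/I-1 aff ·: Mm|MM
M/I-2 aff ·: Mm|MM
M/II-1 aff I-1×I-2: Mm
M/II-2 aff ·: Mm
M/II-3 aff I-1×I-2: Mm|MM
M/II-4 aff I-1×I-2: Mm|MM
M/III-1 un II-1×II-2: mm
M/III-2 un II-1×II-2: mm
⇒ M over [I-1,I-2,II-1,II-2,II-3,II-4,III-1,III-2]: 12 consistent
V/I-1 aff ·: Vv|VV
V/I-2 un ·: vv
V/II-1 ? I-1×I-2: Vv
V/II-2 un ·: vv
V/II-3 aff I-1×I-2: Vv
V/II-4 aff I-1×I-2: Vv
V/III-1 aff II-1×II-2: Vv
V/III-2 un II-1×II-2: vv
⇒ V over [I-1,I-2,II-1,II-2,II-3,II-4,III-1,III-2]: 2 consistent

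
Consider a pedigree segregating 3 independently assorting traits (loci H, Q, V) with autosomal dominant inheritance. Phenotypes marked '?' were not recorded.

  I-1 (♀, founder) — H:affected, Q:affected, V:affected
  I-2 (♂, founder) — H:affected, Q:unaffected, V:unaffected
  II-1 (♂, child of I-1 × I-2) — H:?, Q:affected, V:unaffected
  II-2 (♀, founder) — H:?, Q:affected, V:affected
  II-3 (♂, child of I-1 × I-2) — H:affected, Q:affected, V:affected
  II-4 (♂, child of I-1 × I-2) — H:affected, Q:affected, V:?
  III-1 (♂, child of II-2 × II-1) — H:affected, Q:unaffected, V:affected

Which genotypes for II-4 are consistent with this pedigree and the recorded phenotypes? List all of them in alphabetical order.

II-4 ∈ {HH Qq Vv, HH Qq vv, Hh Qq Vv, Hh Qq vv}

H/I-1 aff ·: Hh|HH
H/I-2 aff ·: Hh|HH
H/II-1 ? I-1×I-2: hh|Hh|HH
H/II-2 ? ·: hh|Hh|HH
H/II-3 aff I-1×I-2: Hh|HH
H/II-4 aff I-1×I-2: Hh|HH
H/III-1 aff II-2×II-1: Hh|HH
⇒ H over [I-1,I-2,II-1,II-2,II-3,II-4,III-1]: 120 consistent
Q/I-1 aff ·: Qq|QQ
Q/I-2 un ·: qq
Q/II-1 aff I-1×I-2: Qq
Q/II-2 aff ·: Qq
Q/II-3 aff I-1×I-2: Qq
Q/II-4 aff I-1×I-2: Qq
Q/III-1 un II-2×II-1: qq
⇒ Q over [I-1,I-2,II-1,II-2,II-3,II-4,III-1]: 2 consistent
V/I-1 aff ·: Vv
V/I-2 un ·: vv
V/II-1 un I-1×I-2: vv
V/II-2 aff ·: Vv|VV
V/II-3 aff I-1×I-2: Vv
V/II-4 ? I-1×I-2: vv|Vv
V/III-1 aff II-2×II-1: Vv
⇒ V over [I-1,I-2,II-1,II-2,II-3,II-4,III-1]: 4 consistent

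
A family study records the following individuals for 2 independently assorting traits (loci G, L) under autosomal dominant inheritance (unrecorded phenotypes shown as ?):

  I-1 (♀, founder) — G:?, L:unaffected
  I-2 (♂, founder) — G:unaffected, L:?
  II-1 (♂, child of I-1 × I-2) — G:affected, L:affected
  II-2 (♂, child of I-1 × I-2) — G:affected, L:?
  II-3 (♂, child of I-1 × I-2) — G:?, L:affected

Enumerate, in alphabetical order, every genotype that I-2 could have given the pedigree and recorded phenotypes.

I-2 ∈ {gg LL, gg Ll}

G/I-1 ? ·: Gg|GG
G/I-2 un ·: gg
G/II-1 aff I-1×I-2: Gg
G/II-2 aff I-1×I-2: Gg
G/II-3 ? I-1×I-2: gg|Gg
⇒ G over [I-1,I-2,II-1,II-2,II-3]: 3 consistent
L/I-1 un ·: ll
L/I-2 ? ·: Ll|LL
L/II-1 aff I-1×I-2: Ll
L/II-2 ? I-1×I-2: ll|Ll
L/II-3 aff I-1×I-2: Ll
⇒ L over [I-1,I-2,II-1,II-2,II-3]: 3 consistent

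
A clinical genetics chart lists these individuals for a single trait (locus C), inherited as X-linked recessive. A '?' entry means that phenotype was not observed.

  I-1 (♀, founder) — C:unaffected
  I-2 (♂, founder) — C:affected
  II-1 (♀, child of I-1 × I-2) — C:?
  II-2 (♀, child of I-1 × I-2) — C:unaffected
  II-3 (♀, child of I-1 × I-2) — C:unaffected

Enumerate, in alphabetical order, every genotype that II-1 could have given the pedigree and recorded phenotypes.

C/I-1 un ·: X^CX^C|X^CX^c
C/I-2 aff ·: X^cY
C/II-1 ? I-1×I-2: X^CX^c|X^cX^c
C/II-2 un I-1×I-2: X^CX^c
C/II-3 un I-1×I-2: X^CX^c
⇒ C over [I-1,I-2,II-1,II-2,II-3]: 3 consistent

II-1 ∈ {X^CX^c, X^cX^c}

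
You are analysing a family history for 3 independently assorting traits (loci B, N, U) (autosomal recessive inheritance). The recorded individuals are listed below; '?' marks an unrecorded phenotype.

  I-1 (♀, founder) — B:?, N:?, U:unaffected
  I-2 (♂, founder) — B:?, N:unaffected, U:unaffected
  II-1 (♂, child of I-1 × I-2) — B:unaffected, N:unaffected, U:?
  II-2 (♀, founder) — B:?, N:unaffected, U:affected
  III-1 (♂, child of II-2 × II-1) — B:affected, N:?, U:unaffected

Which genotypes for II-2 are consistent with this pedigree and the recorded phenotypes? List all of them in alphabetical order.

B/I-1 ? ·: BB|Bb|bb
B/I-2 ? ·: BB|Bb|bb
B/II-1 un I-1×I-2: Bb
B/II-2 ? ·: Bb|bb
B/III-1 aff II-2×II-1: bb
⇒ B over [I-1,I-2,II-1,II-2,III-1]: 14 consistent
N/I-1 ? ·: NN|Nn|nn
N/I-2 un ·: NN|Nn
N/II-1 un I-1×I-2: NN|Nn
N/II-2 un ·: NN|Nn
N/III-1 ? II-2×II-1: NN|Nn|nn
⇒ N over [I-1,I-2,II-1,II-2,III-1]: 37 consistent
U/I-1 un ·: UU|Uu
U/I-2 un ·: UU|Uu
U/II-1 ? I-1×I-2: UU|Uu
U/II-2 aff ·: uu
U/III-1 un II-2×II-1: Uu
⇒ U over [I-1,I-2,II-1,II-2,III-1]: 7 consistent

II-2 ∈ {Bb NN uu, Bb Nn uu, bb NN uu, bb Nn uu}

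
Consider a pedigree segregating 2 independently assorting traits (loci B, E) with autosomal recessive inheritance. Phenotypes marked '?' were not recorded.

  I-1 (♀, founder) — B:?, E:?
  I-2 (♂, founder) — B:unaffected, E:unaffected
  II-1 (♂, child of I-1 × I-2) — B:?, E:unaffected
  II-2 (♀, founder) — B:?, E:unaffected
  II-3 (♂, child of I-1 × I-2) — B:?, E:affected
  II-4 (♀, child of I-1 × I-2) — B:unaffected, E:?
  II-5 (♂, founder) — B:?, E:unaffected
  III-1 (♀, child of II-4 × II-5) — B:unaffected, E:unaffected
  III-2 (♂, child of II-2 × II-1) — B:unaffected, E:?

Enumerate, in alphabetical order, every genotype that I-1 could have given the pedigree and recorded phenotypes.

I-1 ∈ {BB Ee, BB ee, Bb Ee, Bb ee, bb Ee, bb ee}

B/I-1 ? ·: BB|Bb|bb
B/I-2 un ·: BB|Bb
B/II-1 ? I-1×I-2: BB|Bb|bb
B/II-2 ? ·: BB|Bb|bb
B/II-3 ? I-1×I-2: BB|Bb|bb
B/II-4 un I-1×I-2: BB|Bb
B/II-5 ? ·: BB|Bb|bb
B/III-1 un II-4×II-5: BB|Bb
B/III-2 un II-2×II-1: BB|Bb
⇒ B over [I-1,I-2,II-1,II-2,II-3,II-4,II-5,III-1,III-2]: 732 consistent
E/I-1 ? ·: Ee|ee
E/I-2 un ·: Ee
E/II-1 un I-1×I-2: EE|Ee
E/II-2 un ·: EE|Ee
E/II-3 aff I-1×I-2: ee
E/II-4 ? I-1×I-2: EE|Ee|ee
E/II-5 un ·: EE|Ee
E/III-1 un II-4×II-5: EE|Ee
E/III-2 ? II-2×II-1: EE|Ee|ee
⇒ E over [I-1,I-2,II-1,II-2,II-3,II-4,II-5,III-1,III-2]: 102 consistent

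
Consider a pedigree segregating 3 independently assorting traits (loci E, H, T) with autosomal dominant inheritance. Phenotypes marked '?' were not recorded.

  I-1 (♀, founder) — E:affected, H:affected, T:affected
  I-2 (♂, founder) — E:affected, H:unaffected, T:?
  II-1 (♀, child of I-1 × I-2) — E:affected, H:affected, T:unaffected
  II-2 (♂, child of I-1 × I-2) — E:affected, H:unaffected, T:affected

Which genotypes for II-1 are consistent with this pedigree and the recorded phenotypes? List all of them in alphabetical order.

E/I-1 aff ·: Ee|EE
E/I-2 aff ·: Ee|EE
E/II-1 aff I-1×I-2: Ee|EE
E/II-2 aff I-1×I-2: Ee|EE
⇒ E over [I-1,I-2,II-1,II-2]: 13 consistent
H/I-1 aff ·: Hh
H/I-2 un ·: hh
H/II-1 aff I-1×I-2: Hh
H/II-2 un I-1×I-2: hh
⇒ H over [I-1,I-2,II-1,II-2]: 1 consistent
T/I-1 aff ·: Tt
T/I-2 ? ·: tt|Tt
T/II-1 un I-1×I-2: tt
T/II-2 aff I-1×I-2: Tt|TT
⇒ T over [I-1,I-2,II-1,II-2]: 3 consistent

II-1 ∈ {EE Hh tt, Ee Hh tt}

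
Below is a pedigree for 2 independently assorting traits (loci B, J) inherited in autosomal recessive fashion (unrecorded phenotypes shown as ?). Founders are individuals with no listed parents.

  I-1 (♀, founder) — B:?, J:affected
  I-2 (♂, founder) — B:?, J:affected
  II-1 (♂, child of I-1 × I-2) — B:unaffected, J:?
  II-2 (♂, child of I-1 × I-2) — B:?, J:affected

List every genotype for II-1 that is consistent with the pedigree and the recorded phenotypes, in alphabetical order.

B/I-1 ? ·: BB|Bb|bb
B/I-2 ? ·: BB|Bb|bb
B/II-1 un I-1×I-2: BB|Bb
B/II-2 ? I-1×I-2: BB|Bb|bb
⇒ B over [I-1,I-2,II-1,II-2]: 21 consistent
J/I-1 aff ·: jj
J/I-2 aff ·: jj
J/II-1 ? I-1×I-2: jj
J/II-2 aff I-1×I-2: jj
⇒ J over [I-1,I-2,II-1,II-2]: 1 consistent

II-1 ∈ {BB jj, Bb jj}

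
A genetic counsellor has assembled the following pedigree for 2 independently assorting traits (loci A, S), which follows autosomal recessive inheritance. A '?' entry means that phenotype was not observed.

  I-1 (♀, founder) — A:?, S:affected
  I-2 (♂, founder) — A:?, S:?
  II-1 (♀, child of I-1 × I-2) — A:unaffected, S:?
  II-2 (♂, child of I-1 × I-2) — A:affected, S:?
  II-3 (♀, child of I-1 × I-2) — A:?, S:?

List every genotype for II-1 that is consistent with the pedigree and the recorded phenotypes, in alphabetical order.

II-1 ∈ {AA Ss, AA ss, Aa Ss, Aa ss}

A/I-1 ? ·: Aa|aa
A/I-2 ? ·: Aa|aa
A/II-1 un I-1×I-2: AA|Aa
A/II-2 aff I-1×I-2: aa
A/II-3 ? I-1×I-2: AA|Aa|aa
⇒ A over [I-1,I-2,II-1,II-2,II-3]: 10 consistent
S/I-1 aff ·: ss
S/I-2 ? ·: SS|Ss|ss
S/II-1 ? I-1×I-2: Ss|ss
S/II-2 ? I-1×I-2: Ss|ss
S/II-3 ? I-1×I-2: Ss|ss
⇒ S over [I-1,I-2,II-1,II-2,II-3]: 10 consistent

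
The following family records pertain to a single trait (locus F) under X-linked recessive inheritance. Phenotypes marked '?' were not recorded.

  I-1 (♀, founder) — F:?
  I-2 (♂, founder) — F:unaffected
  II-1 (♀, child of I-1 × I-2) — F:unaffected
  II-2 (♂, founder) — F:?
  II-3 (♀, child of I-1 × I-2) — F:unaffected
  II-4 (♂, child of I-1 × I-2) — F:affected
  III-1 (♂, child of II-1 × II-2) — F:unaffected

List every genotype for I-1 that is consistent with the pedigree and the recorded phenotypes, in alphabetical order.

I-1 ∈ {X^FX^f, X^fX^f}

F/I-1 ? ·: X^FX^f|X^fX^f
F/I-2 un ·: X^FY
F/II-1 un I-1×I-2: X^FX^F|X^FX^f
F/II-2 ? ·: X^FY|X^fY
F/II-3 un I-1×I-2: X^FX^F|X^FX^f
F/II-4 aff I-1×I-2: X^fY
F/III-1 un II-1×II-2: X^FY
⇒ F over [I-1,I-2,II-1,II-2,II-3,II-4,III-1]: 10 consistent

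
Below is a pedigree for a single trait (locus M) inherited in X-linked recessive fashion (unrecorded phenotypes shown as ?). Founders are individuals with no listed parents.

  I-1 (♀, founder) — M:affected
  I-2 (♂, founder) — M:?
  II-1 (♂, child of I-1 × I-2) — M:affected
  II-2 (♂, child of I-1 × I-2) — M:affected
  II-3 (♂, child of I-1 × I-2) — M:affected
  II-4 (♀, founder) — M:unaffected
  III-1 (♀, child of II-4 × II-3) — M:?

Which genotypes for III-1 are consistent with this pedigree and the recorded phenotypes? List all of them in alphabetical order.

M/I-1 aff ·: X^mX^m
M/I-2 ? ·: X^MY|X^mY
M/II-1 aff I-1×I-2: X^mY
M/II-2 aff I-1×I-2: X^mY
M/II-3 aff I-1×I-2: X^mY
M/II-4 un ·: X^MX^M|X^MX^m
M/III-1 ? II-4×II-3: X^MX^m|X^mX^m
⇒ M over [I-1,I-2,II-1,II-2,II-3,II-4,III-1]: 6 consistent

III-1 ∈ {X^MX^m, X^mX^m}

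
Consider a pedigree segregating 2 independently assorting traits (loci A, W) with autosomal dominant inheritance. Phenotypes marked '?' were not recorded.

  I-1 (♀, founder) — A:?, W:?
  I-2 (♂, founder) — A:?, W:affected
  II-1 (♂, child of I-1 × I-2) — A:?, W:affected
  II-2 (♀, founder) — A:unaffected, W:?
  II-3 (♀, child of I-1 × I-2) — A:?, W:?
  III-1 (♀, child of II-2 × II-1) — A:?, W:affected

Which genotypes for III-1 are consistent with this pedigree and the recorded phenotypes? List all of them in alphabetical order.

A/I-1 ? ·: aa|Aa|AA
A/I-2 ? ·: aa|Aa|AA
A/II-1 ? I-1×I-2: aa|Aa|AA
A/II-2 un ·: aa
A/II-3 ? I-1×I-2: aa|Aa|AA
A/III-1 ? II-2×II-1: aa|Aa
⇒ A over [I-1,I-2,II-1,II-2,II-3,III-1]: 42 consistent
W/I-1 ? ·: ww|Ww|WW
W/I-2 aff ·: Ww|WW
W/II-1 aff I-1×I-2: Ww|WW
W/II-2 ? ·: ww|Ww|WW
W/II-3 ? I-1×I-2: ww|Ww|WW
W/III-1 aff II-2×II-1: Ww|WW
⇒ W over [I-1,I-2,II-1,II-2,II-3,III-1]: 82 consistent

III-1 ∈ {Aa WW, Aa Ww, aa WW, aa Ww}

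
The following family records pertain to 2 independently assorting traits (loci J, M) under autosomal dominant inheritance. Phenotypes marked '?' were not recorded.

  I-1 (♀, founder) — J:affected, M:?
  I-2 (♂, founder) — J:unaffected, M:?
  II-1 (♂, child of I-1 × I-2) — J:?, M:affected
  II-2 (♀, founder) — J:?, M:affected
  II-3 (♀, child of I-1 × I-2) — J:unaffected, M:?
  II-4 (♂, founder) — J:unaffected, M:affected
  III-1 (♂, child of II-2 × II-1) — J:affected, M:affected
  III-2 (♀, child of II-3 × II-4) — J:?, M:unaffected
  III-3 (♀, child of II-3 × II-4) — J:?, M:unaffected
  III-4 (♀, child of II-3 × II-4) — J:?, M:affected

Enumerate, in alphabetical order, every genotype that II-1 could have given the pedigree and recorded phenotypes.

J/I-1 aff ·: Jj
J/I-2 un ·: jj
J/II-1 ? I-1×I-2: jj|Jj
J/II-2 ? ·: jj|Jj|JJ
J/II-3 un I-1×I-2: jj
J/II-4 un ·: jj
J/III-1 aff II-2×II-1: Jj|JJ
J/III-2 ? II-3×II-4: jj
J/III-3 ? II-3×II-4: jj
J/III-4 ? II-3×II-4: jj
⇒ J over [I-1,I-2,II-1,II-2,II-3,II-4,III-1,III-2,III-3,III-4]: 7 consistent
M/I-1 ? ·: mm|Mm|MM
M/I-2 ? ·: mm|Mm|MM
M/II-1 aff I-1×I-2: Mm|MM
M/II-2 aff ·: Mm|MM
M/II-3 ? I-1×I-2: mm|Mm
M/II-4 aff ·: Mm
M/III-1 aff II-2×II-1: Mm|MM
M/III-2 un II-3×II-4: mm
M/III-3 un II-3×II-4: mm
M/III-4 aff II-3×II-4: Mm|MM
⇒ M over [I-1,I-2,II-1,II-2,II-3,II-4,III-1,III-2,III-3,III-4]: 89 consistent

II-1 ∈ {Jj MM, Jj Mm, jj MM, jj Mm}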